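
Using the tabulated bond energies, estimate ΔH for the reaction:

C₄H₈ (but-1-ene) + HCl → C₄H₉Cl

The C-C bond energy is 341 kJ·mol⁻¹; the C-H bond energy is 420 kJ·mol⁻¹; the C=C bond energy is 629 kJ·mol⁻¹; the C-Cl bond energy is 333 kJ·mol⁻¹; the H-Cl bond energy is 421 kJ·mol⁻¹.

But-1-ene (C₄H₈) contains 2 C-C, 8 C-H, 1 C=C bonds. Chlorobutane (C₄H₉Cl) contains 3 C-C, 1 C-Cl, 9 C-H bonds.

ΔH ≈ −44 kJ

Bonds broken (reactants):
  C-C: 2 × 341 = 682
  C-H: 8 × 420 = 3360
  C=C: 1 × 629 = 629
  H-Cl: 1 × 421 = 421
  Σ(broken) = 5092 kJ
Bonds formed (products):
  C-C: 3 × 341 = 1023
  C-Cl: 1 × 333 = 333
  C-H: 9 × 420 = 3780
  Σ(formed) = 5136 kJ
ΔH = Σ(broken) − Σ(formed) = 5092 − 5136 = −44 kJ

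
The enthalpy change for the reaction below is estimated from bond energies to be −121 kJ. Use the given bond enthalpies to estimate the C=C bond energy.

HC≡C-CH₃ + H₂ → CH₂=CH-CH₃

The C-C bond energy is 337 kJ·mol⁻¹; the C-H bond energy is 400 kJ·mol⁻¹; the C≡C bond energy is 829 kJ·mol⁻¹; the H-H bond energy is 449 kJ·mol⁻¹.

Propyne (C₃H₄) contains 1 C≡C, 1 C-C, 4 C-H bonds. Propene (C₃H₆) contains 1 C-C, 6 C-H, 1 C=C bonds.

Let D be the C=C bond energy.
Σ(broken) = 1×829 + 1×337 + 4×400 + 1×449 = 3215
Σ(formed) = 1×337 + 6×400 + 1×D = 2737 + D
ΔH = Σ(broken) − Σ(formed) = (3215) − (2737 + D) = +478 − D
Setting this equal to −121 kJ gives D = 599 kJ/mol.

D(C=C) ≈ 599 kJ/mol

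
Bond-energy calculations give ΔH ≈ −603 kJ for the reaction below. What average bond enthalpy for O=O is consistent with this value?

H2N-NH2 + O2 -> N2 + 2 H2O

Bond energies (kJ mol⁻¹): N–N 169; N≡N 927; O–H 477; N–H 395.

Let D be the O=O bond energy.
Σ(broken) = 4×395 + 1×169 + 1×D = 1749 + D
Σ(formed) = 1×927 + 4×477 = 2835
ΔH = Σ(broken) − Σ(formed) = (1749 + D) − (2835) = −1086 + D
Setting this equal to −603 kJ gives D = 483 kJ/mol.

D(O=O) ≈ 483 kJ/mol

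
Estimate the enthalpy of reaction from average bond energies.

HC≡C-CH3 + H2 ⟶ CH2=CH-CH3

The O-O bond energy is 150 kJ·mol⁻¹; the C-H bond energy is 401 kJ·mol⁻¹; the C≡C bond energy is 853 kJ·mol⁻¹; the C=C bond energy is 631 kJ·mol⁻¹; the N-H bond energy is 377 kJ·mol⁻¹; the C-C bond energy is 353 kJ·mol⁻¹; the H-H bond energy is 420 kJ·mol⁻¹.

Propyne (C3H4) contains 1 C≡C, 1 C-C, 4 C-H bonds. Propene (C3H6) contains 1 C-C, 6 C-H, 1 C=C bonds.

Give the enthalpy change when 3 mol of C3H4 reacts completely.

Bonds broken (reactants):
  C≡C: 1 × 853 = 853
  C-C: 1 × 353 = 353
  C-H: 4 × 401 = 1604
  H-H: 1 × 420 = 420
  Σ(broken) = 3230 kJ
Bonds formed (products):
  C-C: 1 × 353 = 353
  C-H: 6 × 401 = 2406
  C=C: 1 × 631 = 631
  Σ(formed) = 3390 kJ
ΔH = Σ(broken) − Σ(formed) = 3230 − 3390 = −160 kJ
For 3× the reaction as written: 3 × (−160) = −480 kJ

ΔH = −480 kJ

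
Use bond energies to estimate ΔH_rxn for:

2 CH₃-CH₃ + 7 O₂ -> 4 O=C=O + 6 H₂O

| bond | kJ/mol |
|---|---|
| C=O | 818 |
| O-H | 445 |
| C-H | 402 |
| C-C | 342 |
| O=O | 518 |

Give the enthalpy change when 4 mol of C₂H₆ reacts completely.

ΔH = −5500 kJ

Bonds broken (reactants):
  C-C: 2 × 342 = 684
  C-H: 12 × 402 = 4824
  O=O: 7 × 518 = 3626
  Σ(broken) = 9134 kJ
Bonds formed (products):
  C=O: 8 × 818 = 6544
  O-H: 12 × 445 = 5340
  Σ(formed) = 11884 kJ
ΔH = Σ(broken) − Σ(formed) = 9134 − 11884 = −2750 kJ
For 2× the reaction as written: 2 × (−2750) = −5500 kJ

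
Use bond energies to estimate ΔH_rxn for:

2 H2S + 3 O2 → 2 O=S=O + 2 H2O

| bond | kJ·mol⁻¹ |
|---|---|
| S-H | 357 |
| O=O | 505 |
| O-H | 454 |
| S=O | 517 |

ΔH ≈ −941 kJ

Bonds broken (reactants):
  O=O: 3 × 505 = 1515
  S-H: 4 × 357 = 1428
  Σ(broken) = 2943 kJ
Bonds formed (products):
  O-H: 4 × 454 = 1816
  S=O: 4 × 517 = 2068
  Σ(formed) = 3884 kJ
ΔH = Σ(broken) − Σ(formed) = 2943 − 3884 = −941 kJ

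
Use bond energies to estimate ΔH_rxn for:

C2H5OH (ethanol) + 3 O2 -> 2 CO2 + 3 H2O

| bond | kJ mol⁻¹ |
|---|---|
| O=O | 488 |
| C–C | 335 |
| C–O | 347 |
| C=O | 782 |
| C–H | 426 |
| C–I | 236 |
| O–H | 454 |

Bonds broken (reactants):
  C–C: 1 × 335 = 335
  C–H: 5 × 426 = 2130
  C–O: 1 × 347 = 347
  O–H: 1 × 454 = 454
  O=O: 3 × 488 = 1464
  Σ(broken) = 4730 kJ
Bonds formed (products):
  C=O: 4 × 782 = 3128
  O–H: 6 × 454 = 2724
  Σ(formed) = 5852 kJ
ΔH = Σ(broken) − Σ(formed) = 4730 − 5852 = −1122 kJ

ΔH ≈ −1122 kJ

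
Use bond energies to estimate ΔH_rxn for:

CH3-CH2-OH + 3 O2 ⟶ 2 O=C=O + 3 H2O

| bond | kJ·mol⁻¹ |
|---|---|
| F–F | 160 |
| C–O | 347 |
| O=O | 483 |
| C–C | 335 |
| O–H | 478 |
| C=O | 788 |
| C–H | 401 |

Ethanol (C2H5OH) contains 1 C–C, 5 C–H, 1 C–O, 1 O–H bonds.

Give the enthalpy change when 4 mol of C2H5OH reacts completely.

Bonds broken (reactants):
  C–C: 1 × 335 = 335
  C–H: 5 × 401 = 2005
  C–O: 1 × 347 = 347
  O–H: 1 × 478 = 478
  O=O: 3 × 483 = 1449
  Σ(broken) = 4614 kJ
Bonds formed (products):
  C=O: 4 × 788 = 3152
  O–H: 6 × 478 = 2868
  Σ(formed) = 6020 kJ
ΔH = Σ(broken) − Σ(formed) = 4614 − 6020 = −1406 kJ
For 4× the reaction as written: 4 × (−1406) = −5624 kJ

ΔH = −5624 kJ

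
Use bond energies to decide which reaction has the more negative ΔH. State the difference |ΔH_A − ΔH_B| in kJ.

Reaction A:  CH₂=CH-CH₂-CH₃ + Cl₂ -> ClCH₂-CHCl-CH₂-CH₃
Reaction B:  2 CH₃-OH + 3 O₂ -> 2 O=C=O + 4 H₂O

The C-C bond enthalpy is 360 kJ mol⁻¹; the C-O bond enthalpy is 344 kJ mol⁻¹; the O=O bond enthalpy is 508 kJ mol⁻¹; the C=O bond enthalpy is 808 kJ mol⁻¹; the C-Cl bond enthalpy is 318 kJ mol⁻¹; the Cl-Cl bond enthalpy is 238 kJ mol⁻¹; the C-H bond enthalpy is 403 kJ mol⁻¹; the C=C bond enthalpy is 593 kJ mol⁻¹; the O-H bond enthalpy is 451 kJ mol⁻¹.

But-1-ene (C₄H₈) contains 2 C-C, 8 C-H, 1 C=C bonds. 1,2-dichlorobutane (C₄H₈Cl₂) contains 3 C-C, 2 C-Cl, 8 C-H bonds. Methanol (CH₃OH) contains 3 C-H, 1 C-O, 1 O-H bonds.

Reaction A:
  Bonds broken (reactants):
    C-C: 2 × 360 = 720
    C-H: 8 × 403 = 3224
    C=C: 1 × 593 = 593
    Cl-Cl: 1 × 238 = 238
    Σ(broken) = 4775 kJ
  Bonds formed (products):
    C-C: 3 × 360 = 1080
    C-Cl: 2 × 318 = 636
    C-H: 8 × 403 = 3224
    Σ(formed) = 4940 kJ
  ΔH_A = 4775 − 4940 = −165 kJ
Reaction B:
  Bonds broken (reactants):
    C-H: 6 × 403 = 2418
    C-O: 2 × 344 = 688
    O-H: 2 × 451 = 902
    O=O: 3 × 508 = 1524
    Σ(broken) = 5532 kJ
  Bonds formed (products):
    C=O: 4 × 808 = 3232
    O-H: 8 × 451 = 3608
    Σ(formed) = 6840 kJ
  ΔH_B = 5532 − 6840 = −1308 kJ
ΔH_A − ΔH_B = +1143 kJ, so reaction B has the more negative ΔH; |ΔH_A − ΔH_B| = 1143 kJ.

Reaction B, by 1143 kJ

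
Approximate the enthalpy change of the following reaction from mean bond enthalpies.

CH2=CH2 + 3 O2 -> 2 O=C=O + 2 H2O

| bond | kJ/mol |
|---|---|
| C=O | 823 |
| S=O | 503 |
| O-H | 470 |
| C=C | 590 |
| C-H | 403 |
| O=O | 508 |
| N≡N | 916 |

Bonds broken (reactants):
  C-H: 4 × 403 = 1612
  C=C: 1 × 590 = 590
  O=O: 3 × 508 = 1524
  Σ(broken) = 3726 kJ
Bonds formed (products):
  C=O: 4 × 823 = 3292
  O-H: 4 × 470 = 1880
  Σ(formed) = 5172 kJ
ΔH = Σ(broken) − Σ(formed) = 3726 − 5172 = −1446 kJ

ΔH ≈ −1446 kJ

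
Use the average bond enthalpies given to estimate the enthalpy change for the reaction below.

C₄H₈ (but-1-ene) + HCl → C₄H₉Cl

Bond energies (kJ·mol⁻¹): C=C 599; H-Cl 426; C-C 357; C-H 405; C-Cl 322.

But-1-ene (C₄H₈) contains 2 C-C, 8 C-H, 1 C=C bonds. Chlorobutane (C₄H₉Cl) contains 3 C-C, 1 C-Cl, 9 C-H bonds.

Bonds broken (reactants):
  C-C: 2 × 357 = 714
  C-H: 8 × 405 = 3240
  C=C: 1 × 599 = 599
  H-Cl: 1 × 426 = 426
  Σ(broken) = 4979 kJ
Bonds formed (products):
  C-C: 3 × 357 = 1071
  C-Cl: 1 × 322 = 322
  C-H: 9 × 405 = 3645
  Σ(formed) = 5038 kJ
ΔH = Σ(broken) − Σ(formed) = 4979 − 5038 = −59 kJ

ΔH ≈ −59 kJ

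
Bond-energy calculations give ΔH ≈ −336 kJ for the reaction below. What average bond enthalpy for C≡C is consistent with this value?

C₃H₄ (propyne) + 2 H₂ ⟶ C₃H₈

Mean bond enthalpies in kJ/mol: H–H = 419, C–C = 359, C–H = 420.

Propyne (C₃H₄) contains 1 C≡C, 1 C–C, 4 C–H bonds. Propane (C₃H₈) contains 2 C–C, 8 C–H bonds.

D(C≡C) ≈ 865 kJ/mol

Let D be the C≡C bond energy.
Σ(broken) = 1×D + 1×359 + 4×420 + 2×419 = 2877 + D
Σ(formed) = 2×359 + 8×420 = 4078
ΔH = Σ(broken) − Σ(formed) = (2877 + D) − (4078) = −1201 + D
Setting this equal to −336 kJ gives D = 865 kJ/mol.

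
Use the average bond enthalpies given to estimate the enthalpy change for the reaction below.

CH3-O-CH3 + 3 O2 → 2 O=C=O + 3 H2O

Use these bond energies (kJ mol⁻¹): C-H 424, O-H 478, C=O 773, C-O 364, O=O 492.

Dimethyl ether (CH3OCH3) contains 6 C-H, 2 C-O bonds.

ΔH ≈ −1212 kJ

Bonds broken (reactants):
  C-H: 6 × 424 = 2544
  C-O: 2 × 364 = 728
  O=O: 3 × 492 = 1476
  Σ(broken) = 4748 kJ
Bonds formed (products):
  C=O: 4 × 773 = 3092
  O-H: 6 × 478 = 2868
  Σ(formed) = 5960 kJ
ΔH = Σ(broken) − Σ(formed) = 4748 − 5960 = −1212 kJ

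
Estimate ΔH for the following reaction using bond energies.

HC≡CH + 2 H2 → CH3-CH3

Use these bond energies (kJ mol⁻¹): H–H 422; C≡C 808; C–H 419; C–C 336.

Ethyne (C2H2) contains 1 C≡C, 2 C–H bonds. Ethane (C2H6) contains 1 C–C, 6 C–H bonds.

Bonds broken (reactants):
  C≡C: 1 × 808 = 808
  C–H: 2 × 419 = 838
  H–H: 2 × 422 = 844
  Σ(broken) = 2490 kJ
Bonds formed (products):
  C–C: 1 × 336 = 336
  C–H: 6 × 419 = 2514
  Σ(formed) = 2850 kJ
ΔH = Σ(broken) − Σ(formed) = 2490 − 2850 = −360 kJ

ΔH ≈ −360 kJ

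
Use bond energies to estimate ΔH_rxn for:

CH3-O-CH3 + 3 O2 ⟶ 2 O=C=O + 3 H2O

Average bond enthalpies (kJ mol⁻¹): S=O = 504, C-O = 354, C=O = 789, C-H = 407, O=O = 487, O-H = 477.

ΔH ≈ −1407 kJ

Bonds broken (reactants):
  C-H: 6 × 407 = 2442
  C-O: 2 × 354 = 708
  O=O: 3 × 487 = 1461
  Σ(broken) = 4611 kJ
Bonds formed (products):
  C=O: 4 × 789 = 3156
  O-H: 6 × 477 = 2862
  Σ(formed) = 6018 kJ
ΔH = Σ(broken) − Σ(formed) = 4611 − 6018 = −1407 kJ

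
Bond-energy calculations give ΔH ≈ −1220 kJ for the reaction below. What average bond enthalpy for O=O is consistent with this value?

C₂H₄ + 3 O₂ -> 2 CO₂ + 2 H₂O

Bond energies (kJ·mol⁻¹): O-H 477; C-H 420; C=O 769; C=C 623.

Let D be the O=O bond energy.
Σ(broken) = 4×420 + 1×623 + 3×D = 2303 + 3D
Σ(formed) = 4×769 + 4×477 = 4984
ΔH = Σ(broken) − Σ(formed) = (2303 + 3D) − (4984) = −2681 + 3D
Setting this equal to −1220 kJ gives 3D = 1461, so D = 487 kJ/mol.

D(O=O) ≈ 487 kJ/mol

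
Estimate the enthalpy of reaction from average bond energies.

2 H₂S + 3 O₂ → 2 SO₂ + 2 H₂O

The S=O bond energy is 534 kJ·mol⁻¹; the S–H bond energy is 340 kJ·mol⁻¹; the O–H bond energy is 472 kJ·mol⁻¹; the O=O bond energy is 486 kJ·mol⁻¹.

ΔH ≈ −1206 kJ

Bonds broken (reactants):
  O=O: 3 × 486 = 1458
  S–H: 4 × 340 = 1360
  Σ(broken) = 2818 kJ
Bonds formed (products):
  O–H: 4 × 472 = 1888
  S=O: 4 × 534 = 2136
  Σ(formed) = 4024 kJ
ΔH = Σ(broken) − Σ(formed) = 2818 − 4024 = −1206 kJ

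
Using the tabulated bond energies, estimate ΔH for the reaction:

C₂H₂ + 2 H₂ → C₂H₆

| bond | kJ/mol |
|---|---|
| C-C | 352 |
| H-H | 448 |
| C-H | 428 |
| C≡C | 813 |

Bonds broken (reactants):
  C≡C: 1 × 813 = 813
  C-H: 2 × 428 = 856
  H-H: 2 × 448 = 896
  Σ(broken) = 2565 kJ
Bonds formed (products):
  C-C: 1 × 352 = 352
  C-H: 6 × 428 = 2568
  Σ(formed) = 2920 kJ
ΔH = Σ(broken) − Σ(formed) = 2565 − 2920 = −355 kJ

ΔH ≈ −355 kJ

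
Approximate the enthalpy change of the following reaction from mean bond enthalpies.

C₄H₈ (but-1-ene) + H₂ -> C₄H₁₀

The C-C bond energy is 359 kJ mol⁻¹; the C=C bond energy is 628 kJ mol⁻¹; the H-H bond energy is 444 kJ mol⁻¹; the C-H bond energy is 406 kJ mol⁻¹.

Bonds broken (reactants):
  C-C: 2 × 359 = 718
  C-H: 8 × 406 = 3248
  C=C: 1 × 628 = 628
  H-H: 1 × 444 = 444
  Σ(broken) = 5038 kJ
Bonds formed (products):
  C-C: 3 × 359 = 1077
  C-H: 10 × 406 = 4060
  Σ(formed) = 5137 kJ
ΔH = Σ(broken) − Σ(formed) = 5038 − 5137 = −99 kJ

ΔH ≈ −99 kJ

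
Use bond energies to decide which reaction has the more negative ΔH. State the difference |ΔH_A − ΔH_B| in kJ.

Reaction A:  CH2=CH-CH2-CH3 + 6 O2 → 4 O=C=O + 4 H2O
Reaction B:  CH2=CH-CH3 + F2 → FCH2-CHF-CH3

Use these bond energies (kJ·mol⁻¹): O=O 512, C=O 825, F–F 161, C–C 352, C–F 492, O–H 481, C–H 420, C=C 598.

Reaction A:
  Bonds broken (reactants):
    C–C: 2 × 352 = 704
    C–H: 8 × 420 = 3360
    C=C: 1 × 598 = 598
    O=O: 6 × 512 = 3072
    Σ(broken) = 7734 kJ
  Bonds formed (products):
    C=O: 8 × 825 = 6600
    O–H: 8 × 481 = 3848
    Σ(formed) = 10448 kJ
  ΔH_A = 7734 − 10448 = −2714 kJ
Reaction B:
  Bonds broken (reactants):
    C–C: 1 × 352 = 352
    C–H: 6 × 420 = 2520
    C=C: 1 × 598 = 598
    F–F: 1 × 161 = 161
    Σ(broken) = 3631 kJ
  Bonds formed (products):
    C–C: 2 × 352 = 704
    C–F: 2 × 492 = 984
    C–H: 6 × 420 = 2520
    Σ(formed) = 4208 kJ
  ΔH_B = 3631 − 4208 = −577 kJ
ΔH_A − ΔH_B = −2137 kJ, so reaction A has the more negative ΔH; |ΔH_A − ΔH_B| = 2137 kJ.

Reaction A, by 2137 kJ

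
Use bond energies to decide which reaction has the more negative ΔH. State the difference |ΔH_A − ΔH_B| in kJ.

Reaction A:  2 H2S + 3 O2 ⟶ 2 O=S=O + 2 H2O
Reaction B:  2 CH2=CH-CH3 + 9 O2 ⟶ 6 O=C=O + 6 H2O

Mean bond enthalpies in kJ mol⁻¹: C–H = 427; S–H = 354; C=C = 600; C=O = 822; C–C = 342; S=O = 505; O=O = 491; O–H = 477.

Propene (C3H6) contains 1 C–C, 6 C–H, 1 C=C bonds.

Reaction B, by 3122 kJ

Reaction A:
  Bonds broken (reactants):
    O=O: 3 × 491 = 1473
    S–H: 4 × 354 = 1416
    Σ(broken) = 2889 kJ
  Bonds formed (products):
    O–H: 4 × 477 = 1908
    S=O: 4 × 505 = 2020
    Σ(formed) = 3928 kJ
  ΔH_A = 2889 − 3928 = −1039 kJ
Reaction B:
  Bonds broken (reactants):
    C–C: 2 × 342 = 684
    C–H: 12 × 427 = 5124
    C=C: 2 × 600 = 1200
    O=O: 9 × 491 = 4419
    Σ(broken) = 11427 kJ
  Bonds formed (products):
    C=O: 12 × 822 = 9864
    O–H: 12 × 477 = 5724
    Σ(formed) = 15588 kJ
  ΔH_B = 11427 − 15588 = −4161 kJ
ΔH_A − ΔH_B = +3122 kJ, so reaction B has the more negative ΔH; |ΔH_A − ΔH_B| = 3122 kJ.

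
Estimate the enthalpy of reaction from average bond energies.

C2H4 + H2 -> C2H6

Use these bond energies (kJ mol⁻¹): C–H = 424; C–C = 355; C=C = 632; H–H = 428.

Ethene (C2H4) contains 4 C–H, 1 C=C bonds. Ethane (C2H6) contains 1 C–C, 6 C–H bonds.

Bonds broken (reactants):
  C–H: 4 × 424 = 1696
  C=C: 1 × 632 = 632
  H–H: 1 × 428 = 428
  Σ(broken) = 2756 kJ
Bonds formed (products):
  C–C: 1 × 355 = 355
  C–H: 6 × 424 = 2544
  Σ(formed) = 2899 kJ
ΔH = Σ(broken) − Σ(formed) = 2756 − 2899 = −143 kJ

ΔH ≈ −143 kJ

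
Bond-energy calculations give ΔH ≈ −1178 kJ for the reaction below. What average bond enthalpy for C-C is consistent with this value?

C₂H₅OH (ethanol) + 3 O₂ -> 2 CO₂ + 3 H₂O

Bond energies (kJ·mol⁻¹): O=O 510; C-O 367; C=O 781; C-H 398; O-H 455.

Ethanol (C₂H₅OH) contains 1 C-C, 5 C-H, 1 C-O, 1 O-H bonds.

Let D be the C-C bond energy.
Σ(broken) = 1×D + 5×398 + 1×367 + 1×455 + 3×510 = 4342 + D
Σ(formed) = 4×781 + 6×455 = 5854
ΔH = Σ(broken) − Σ(formed) = (4342 + D) − (5854) = −1512 + D
Setting this equal to −1178 kJ gives D = 334 kJ/mol.

D(C-C) ≈ 334 kJ/mol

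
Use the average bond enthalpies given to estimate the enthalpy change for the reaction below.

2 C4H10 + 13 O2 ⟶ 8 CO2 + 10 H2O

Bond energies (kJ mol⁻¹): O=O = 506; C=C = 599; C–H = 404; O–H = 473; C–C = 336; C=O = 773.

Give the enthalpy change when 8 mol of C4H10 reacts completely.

ΔH = −20616 kJ

Bonds broken (reactants):
  C–C: 6 × 336 = 2016
  C–H: 20 × 404 = 8080
  O=O: 13 × 506 = 6578
  Σ(broken) = 16674 kJ
Bonds formed (products):
  C=O: 16 × 773 = 12368
  O–H: 20 × 473 = 9460
  Σ(formed) = 21828 kJ
ΔH = Σ(broken) − Σ(formed) = 16674 − 21828 = −5154 kJ
For 4× the reaction as written: 4 × (−5154) = −20616 kJ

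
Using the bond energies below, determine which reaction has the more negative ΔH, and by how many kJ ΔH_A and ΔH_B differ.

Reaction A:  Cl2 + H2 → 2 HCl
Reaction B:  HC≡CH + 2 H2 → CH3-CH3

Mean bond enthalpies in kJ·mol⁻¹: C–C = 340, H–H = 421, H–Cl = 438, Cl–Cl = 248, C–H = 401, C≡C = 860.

Reaction B, by 35 kJ

Reaction A:
  Bonds broken (reactants):
    Cl–Cl: 1 × 248 = 248
    H–H: 1 × 421 = 421
    Σ(broken) = 669 kJ
  Bonds formed (products):
    H–Cl: 2 × 438 = 876
    Σ(formed) = 876 kJ
  ΔH_A = 669 − 876 = −207 kJ
Reaction B:
  Bonds broken (reactants):
    C≡C: 1 × 860 = 860
    C–H: 2 × 401 = 802
    H–H: 2 × 421 = 842
    Σ(broken) = 2504 kJ
  Bonds formed (products):
    C–C: 1 × 340 = 340
    C–H: 6 × 401 = 2406
    Σ(formed) = 2746 kJ
  ΔH_B = 2504 − 2746 = −242 kJ
ΔH_A − ΔH_B = +35 kJ, so reaction B has the more negative ΔH; |ΔH_A − ΔH_B| = 35 kJ.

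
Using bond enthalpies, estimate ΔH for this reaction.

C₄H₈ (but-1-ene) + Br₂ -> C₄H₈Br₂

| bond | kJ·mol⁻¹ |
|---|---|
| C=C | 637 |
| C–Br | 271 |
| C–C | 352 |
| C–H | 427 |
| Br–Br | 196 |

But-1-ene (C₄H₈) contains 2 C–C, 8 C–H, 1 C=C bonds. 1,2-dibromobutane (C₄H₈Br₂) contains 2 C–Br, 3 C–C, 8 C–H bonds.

Bonds broken (reactants):
  Br–Br: 1 × 196 = 196
  C–C: 2 × 352 = 704
  C–H: 8 × 427 = 3416
  C=C: 1 × 637 = 637
  Σ(broken) = 4953 kJ
Bonds formed (products):
  C–Br: 2 × 271 = 542
  C–C: 3 × 352 = 1056
  C–H: 8 × 427 = 3416
  Σ(formed) = 5014 kJ
ΔH = Σ(broken) − Σ(formed) = 4953 − 5014 = −61 kJ

ΔH ≈ −61 kJ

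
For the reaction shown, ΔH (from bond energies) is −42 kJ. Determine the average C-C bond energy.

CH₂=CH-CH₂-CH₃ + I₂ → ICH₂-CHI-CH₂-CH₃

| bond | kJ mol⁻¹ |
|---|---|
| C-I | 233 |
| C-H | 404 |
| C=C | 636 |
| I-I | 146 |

D(C-C) ≈ 358 kJ/mol

Let D be the C-C bond energy.
Σ(broken) = 2×D + 8×404 + 1×636 + 1×146 = 4014 + 2D
Σ(formed) = 3×D + 8×404 + 2×233 = 3698 + 3D
ΔH = Σ(broken) − Σ(formed) = (4014 + 2D) − (3698 + 3D) = +316 − D
Setting this equal to −42 kJ gives D = 358 kJ/mol.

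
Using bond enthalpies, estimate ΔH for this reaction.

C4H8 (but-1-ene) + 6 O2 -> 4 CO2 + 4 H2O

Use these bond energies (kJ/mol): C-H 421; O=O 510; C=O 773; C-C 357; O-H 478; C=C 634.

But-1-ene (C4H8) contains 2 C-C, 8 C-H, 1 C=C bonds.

ΔH ≈ −2232 kJ

Bonds broken (reactants):
  C-C: 2 × 357 = 714
  C-H: 8 × 421 = 3368
  C=C: 1 × 634 = 634
  O=O: 6 × 510 = 3060
  Σ(broken) = 7776 kJ
Bonds formed (products):
  C=O: 8 × 773 = 6184
  O-H: 8 × 478 = 3824
  Σ(formed) = 10008 kJ
ΔH = Σ(broken) − Σ(formed) = 7776 − 10008 = −2232 kJ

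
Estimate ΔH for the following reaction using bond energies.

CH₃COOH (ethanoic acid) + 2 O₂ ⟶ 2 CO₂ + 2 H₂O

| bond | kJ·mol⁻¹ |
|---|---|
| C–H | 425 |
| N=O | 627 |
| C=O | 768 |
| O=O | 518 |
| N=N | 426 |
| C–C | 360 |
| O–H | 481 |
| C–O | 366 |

ΔH ≈ −710 kJ

Bonds broken (reactants):
  C–C: 1 × 360 = 360
  C–H: 3 × 425 = 1275
  C–O: 1 × 366 = 366
  C=O: 1 × 768 = 768
  O–H: 1 × 481 = 481
  O=O: 2 × 518 = 1036
  Σ(broken) = 4286 kJ
Bonds formed (products):
  C=O: 4 × 768 = 3072
  O–H: 4 × 481 = 1924
  Σ(formed) = 4996 kJ
ΔH = Σ(broken) − Σ(formed) = 4286 − 4996 = −710 kJ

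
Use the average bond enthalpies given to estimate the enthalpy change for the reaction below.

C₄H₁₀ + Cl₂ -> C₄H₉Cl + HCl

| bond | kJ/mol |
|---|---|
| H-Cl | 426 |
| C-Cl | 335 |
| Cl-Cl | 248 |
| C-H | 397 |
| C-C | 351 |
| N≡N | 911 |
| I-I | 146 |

Bonds broken (reactants):
  C-C: 3 × 351 = 1053
  C-H: 10 × 397 = 3970
  Cl-Cl: 1 × 248 = 248
  Σ(broken) = 5271 kJ
Bonds formed (products):
  C-C: 3 × 351 = 1053
  C-Cl: 1 × 335 = 335
  C-H: 9 × 397 = 3573
  H-Cl: 1 × 426 = 426
  Σ(formed) = 5387 kJ
ΔH = Σ(broken) − Σ(formed) = 5271 − 5387 = −116 kJ

ΔH ≈ −116 kJ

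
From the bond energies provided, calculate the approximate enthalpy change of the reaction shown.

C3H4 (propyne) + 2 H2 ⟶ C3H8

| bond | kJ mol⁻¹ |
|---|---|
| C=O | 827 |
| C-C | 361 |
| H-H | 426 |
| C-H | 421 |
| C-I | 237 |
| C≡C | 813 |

ΔH ≈ −380 kJ

Bonds broken (reactants):
  C≡C: 1 × 813 = 813
  C-C: 1 × 361 = 361
  C-H: 4 × 421 = 1684
  H-H: 2 × 426 = 852
  Σ(broken) = 3710 kJ
Bonds formed (products):
  C-C: 2 × 361 = 722
  C-H: 8 × 421 = 3368
  Σ(formed) = 4090 kJ
ΔH = Σ(broken) − Σ(formed) = 3710 − 4090 = −380 kJ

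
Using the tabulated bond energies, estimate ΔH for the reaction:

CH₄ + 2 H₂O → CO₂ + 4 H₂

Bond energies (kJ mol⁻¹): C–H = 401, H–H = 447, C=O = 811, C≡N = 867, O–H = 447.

Bonds broken (reactants):
  C–H: 4 × 401 = 1604
  O–H: 4 × 447 = 1788
  Σ(broken) = 3392 kJ
Bonds formed (products):
  C=O: 2 × 811 = 1622
  H–H: 4 × 447 = 1788
  Σ(formed) = 3410 kJ
ΔH = Σ(broken) − Σ(formed) = 3392 − 3410 = −18 kJ

ΔH ≈ −18 kJ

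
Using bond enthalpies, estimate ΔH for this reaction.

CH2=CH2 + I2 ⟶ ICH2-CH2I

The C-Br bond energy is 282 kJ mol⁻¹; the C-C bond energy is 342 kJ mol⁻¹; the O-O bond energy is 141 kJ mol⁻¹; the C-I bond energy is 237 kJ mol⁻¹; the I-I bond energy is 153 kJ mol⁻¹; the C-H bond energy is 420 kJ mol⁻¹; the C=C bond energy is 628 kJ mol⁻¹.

Bonds broken (reactants):
  C-H: 4 × 420 = 1680
  C=C: 1 × 628 = 628
  I-I: 1 × 153 = 153
  Σ(broken) = 2461 kJ
Bonds formed (products):
  C-C: 1 × 342 = 342
  C-H: 4 × 420 = 1680
  C-I: 2 × 237 = 474
  Σ(formed) = 2496 kJ
ΔH = Σ(broken) − Σ(formed) = 2461 − 2496 = −35 kJ

ΔH ≈ −35 kJ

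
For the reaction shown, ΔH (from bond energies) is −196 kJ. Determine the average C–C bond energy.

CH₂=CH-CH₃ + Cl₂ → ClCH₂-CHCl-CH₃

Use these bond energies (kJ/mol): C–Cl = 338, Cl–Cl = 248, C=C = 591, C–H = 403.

D(C–C) ≈ 359 kJ/mol

Let D be the C–C bond energy.
Σ(broken) = 1×D + 6×403 + 1×591 + 1×248 = 3257 + D
Σ(formed) = 2×D + 2×338 + 6×403 = 3094 + 2D
ΔH = Σ(broken) − Σ(formed) = (3257 + D) − (3094 + 2D) = +163 − D
Setting this equal to −196 kJ gives D = 359 kJ/mol.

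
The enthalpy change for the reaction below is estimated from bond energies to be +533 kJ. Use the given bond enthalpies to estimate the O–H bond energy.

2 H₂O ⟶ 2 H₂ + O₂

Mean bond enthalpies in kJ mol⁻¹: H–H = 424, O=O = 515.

Let D be the O–H bond energy.
Σ(broken) = 4×D = 4D
Σ(formed) = 2×424 + 1×515 = 1363
ΔH = Σ(broken) − Σ(formed) = (4D) − (1363) = −1363 + 4D
Setting this equal to +533 kJ gives 4D = 1896, so D = 474 kJ/mol.

D(O–H) ≈ 474 kJ/mol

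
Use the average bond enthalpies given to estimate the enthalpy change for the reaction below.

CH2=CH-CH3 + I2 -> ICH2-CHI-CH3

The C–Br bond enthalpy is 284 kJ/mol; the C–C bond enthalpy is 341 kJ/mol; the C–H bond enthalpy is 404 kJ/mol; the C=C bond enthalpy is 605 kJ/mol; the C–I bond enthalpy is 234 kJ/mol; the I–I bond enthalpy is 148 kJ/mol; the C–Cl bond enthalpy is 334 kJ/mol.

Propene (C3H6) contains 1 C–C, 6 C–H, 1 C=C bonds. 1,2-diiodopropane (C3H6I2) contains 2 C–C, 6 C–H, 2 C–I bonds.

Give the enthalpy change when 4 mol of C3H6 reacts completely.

ΔH = −224 kJ

Bonds broken (reactants):
  C–C: 1 × 341 = 341
  C–H: 6 × 404 = 2424
  C=C: 1 × 605 = 605
  I–I: 1 × 148 = 148
  Σ(broken) = 3518 kJ
Bonds formed (products):
  C–C: 2 × 341 = 682
  C–H: 6 × 404 = 2424
  C–I: 2 × 234 = 468
  Σ(formed) = 3574 kJ
ΔH = Σ(broken) − Σ(formed) = 3518 − 3574 = −56 kJ
For 4× the reaction as written: 4 × (−56) = −224 kJ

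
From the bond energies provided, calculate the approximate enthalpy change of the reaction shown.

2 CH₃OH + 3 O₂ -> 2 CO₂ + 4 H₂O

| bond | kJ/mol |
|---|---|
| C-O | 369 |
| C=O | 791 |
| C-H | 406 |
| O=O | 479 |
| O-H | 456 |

Bonds broken (reactants):
  C-H: 6 × 406 = 2436
  C-O: 2 × 369 = 738
  O-H: 2 × 456 = 912
  O=O: 3 × 479 = 1437
  Σ(broken) = 5523 kJ
Bonds formed (products):
  C=O: 4 × 791 = 3164
  O-H: 8 × 456 = 3648
  Σ(formed) = 6812 kJ
ΔH = Σ(broken) − Σ(formed) = 5523 − 6812 = −1289 kJ

ΔH ≈ −1289 kJ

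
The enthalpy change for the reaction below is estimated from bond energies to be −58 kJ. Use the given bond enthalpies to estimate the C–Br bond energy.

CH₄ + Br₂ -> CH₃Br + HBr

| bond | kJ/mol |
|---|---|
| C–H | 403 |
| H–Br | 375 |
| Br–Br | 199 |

D(C–Br) ≈ 285 kJ/mol

Let D be the C–Br bond energy.
Σ(broken) = 1×199 + 4×403 = 1811
Σ(formed) = 1×D + 3×403 + 1×375 = 1584 + D
ΔH = Σ(broken) − Σ(formed) = (1811) − (1584 + D) = +227 − D
Setting this equal to −58 kJ gives D = 285 kJ/mol.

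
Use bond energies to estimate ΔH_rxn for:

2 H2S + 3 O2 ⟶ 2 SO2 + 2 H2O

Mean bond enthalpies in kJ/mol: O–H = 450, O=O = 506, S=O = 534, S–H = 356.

ΔH ≈ −994 kJ

Bonds broken (reactants):
  O=O: 3 × 506 = 1518
  S–H: 4 × 356 = 1424
  Σ(broken) = 2942 kJ
Bonds formed (products):
  O–H: 4 × 450 = 1800
  S=O: 4 × 534 = 2136
  Σ(formed) = 3936 kJ
ΔH = Σ(broken) − Σ(formed) = 2942 − 3936 = −994 kJ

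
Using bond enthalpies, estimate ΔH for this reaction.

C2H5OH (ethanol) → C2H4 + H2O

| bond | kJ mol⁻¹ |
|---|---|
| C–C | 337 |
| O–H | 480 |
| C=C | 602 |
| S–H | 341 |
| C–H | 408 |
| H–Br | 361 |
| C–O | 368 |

ΔH ≈ +31 kJ

Bonds broken (reactants):
  C–C: 1 × 337 = 337
  C–H: 5 × 408 = 2040
  C–O: 1 × 368 = 368
  O–H: 1 × 480 = 480
  Σ(broken) = 3225 kJ
Bonds formed (products):
  C–H: 4 × 408 = 1632
  C=C: 1 × 602 = 602
  O–H: 2 × 480 = 960
  Σ(formed) = 3194 kJ
ΔH = Σ(broken) − Σ(formed) = 3225 − 3194 = +31 kJ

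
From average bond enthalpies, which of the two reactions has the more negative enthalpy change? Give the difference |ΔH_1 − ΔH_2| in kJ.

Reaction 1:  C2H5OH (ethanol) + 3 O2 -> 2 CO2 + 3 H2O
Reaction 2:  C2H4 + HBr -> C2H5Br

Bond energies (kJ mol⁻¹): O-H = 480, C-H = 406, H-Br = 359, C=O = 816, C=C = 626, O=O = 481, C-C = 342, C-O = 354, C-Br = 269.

Reaction 1:
  Bonds broken (reactants):
    C-C: 1 × 342 = 342
    C-H: 5 × 406 = 2030
    C-O: 1 × 354 = 354
    O-H: 1 × 480 = 480
    O=O: 3 × 481 = 1443
    Σ(broken) = 4649 kJ
  Bonds formed (products):
    C=O: 4 × 816 = 3264
    O-H: 6 × 480 = 2880
    Σ(formed) = 6144 kJ
  ΔH_1 = 4649 − 6144 = −1495 kJ
Reaction 2:
  Bonds broken (reactants):
    C-H: 4 × 406 = 1624
    C=C: 1 × 626 = 626
    H-Br: 1 × 359 = 359
    Σ(broken) = 2609 kJ
  Bonds formed (products):
    C-Br: 1 × 269 = 269
    C-C: 1 × 342 = 342
    C-H: 5 × 406 = 2030
    Σ(formed) = 2641 kJ
  ΔH_2 = 2609 − 2641 = −32 kJ
ΔH_1 − ΔH_2 = −1463 kJ, so reaction 1 has the more negative ΔH; |ΔH_1 − ΔH_2| = 1463 kJ.

Reaction 1, by 1463 kJ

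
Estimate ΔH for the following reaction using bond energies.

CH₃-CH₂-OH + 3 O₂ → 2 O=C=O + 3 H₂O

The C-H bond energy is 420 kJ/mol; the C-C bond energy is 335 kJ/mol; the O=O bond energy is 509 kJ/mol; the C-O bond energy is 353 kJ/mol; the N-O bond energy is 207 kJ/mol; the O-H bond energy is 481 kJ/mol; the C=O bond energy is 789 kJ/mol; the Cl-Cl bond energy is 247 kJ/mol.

Bonds broken (reactants):
  C-C: 1 × 335 = 335
  C-H: 5 × 420 = 2100
  C-O: 1 × 353 = 353
  O-H: 1 × 481 = 481
  O=O: 3 × 509 = 1527
  Σ(broken) = 4796 kJ
Bonds formed (products):
  C=O: 4 × 789 = 3156
  O-H: 6 × 481 = 2886
  Σ(formed) = 6042 kJ
ΔH = Σ(broken) − Σ(formed) = 4796 − 6042 = −1246 kJ

ΔH ≈ −1246 kJ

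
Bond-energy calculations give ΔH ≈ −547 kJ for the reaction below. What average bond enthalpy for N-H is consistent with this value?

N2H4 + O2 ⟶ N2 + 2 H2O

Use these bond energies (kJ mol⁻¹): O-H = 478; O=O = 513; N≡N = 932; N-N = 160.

Let D be the N-H bond energy.
Σ(broken) = 4×D + 1×160 + 1×513 = 673 + 4D
Σ(formed) = 1×932 + 4×478 = 2844
ΔH = Σ(broken) − Σ(formed) = (673 + 4D) − (2844) = −2171 + 4D
Setting this equal to −547 kJ gives 4D = 1624, so D = 406 kJ/mol.

D(N-H) ≈ 406 kJ/mol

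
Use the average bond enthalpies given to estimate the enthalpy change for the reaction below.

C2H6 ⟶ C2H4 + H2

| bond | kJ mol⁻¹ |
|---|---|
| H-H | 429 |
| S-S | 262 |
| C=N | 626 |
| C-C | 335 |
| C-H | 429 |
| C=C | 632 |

Bonds broken (reactants):
  C-C: 1 × 335 = 335
  C-H: 6 × 429 = 2574
  Σ(broken) = 2909 kJ
Bonds formed (products):
  C-H: 4 × 429 = 1716
  C=C: 1 × 632 = 632
  H-H: 1 × 429 = 429
  Σ(formed) = 2777 kJ
ΔH = Σ(broken) − Σ(formed) = 2909 − 2777 = +132 kJ

ΔH ≈ +132 kJ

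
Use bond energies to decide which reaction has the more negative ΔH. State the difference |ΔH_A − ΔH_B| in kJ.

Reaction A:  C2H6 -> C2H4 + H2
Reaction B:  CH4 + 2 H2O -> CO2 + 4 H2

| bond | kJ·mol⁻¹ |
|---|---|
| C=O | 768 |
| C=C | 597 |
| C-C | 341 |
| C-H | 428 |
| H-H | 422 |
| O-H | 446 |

Reaction A:
  Bonds broken (reactants):
    C-C: 1 × 341 = 341
    C-H: 6 × 428 = 2568
    Σ(broken) = 2909 kJ
  Bonds formed (products):
    C-H: 4 × 428 = 1712
    C=C: 1 × 597 = 597
    H-H: 1 × 422 = 422
    Σ(formed) = 2731 kJ
  ΔH_A = 2909 − 2731 = +178 kJ
Reaction B:
  Bonds broken (reactants):
    C-H: 4 × 428 = 1712
    O-H: 4 × 446 = 1784
    Σ(broken) = 3496 kJ
  Bonds formed (products):
    C=O: 2 × 768 = 1536
    H-H: 4 × 422 = 1688
    Σ(formed) = 3224 kJ
  ΔH_B = 3496 − 3224 = +272 kJ
ΔH_A − ΔH_B = −94 kJ, so reaction A has the more negative ΔH; |ΔH_A − ΔH_B| = 94 kJ.

Reaction A, by 94 kJ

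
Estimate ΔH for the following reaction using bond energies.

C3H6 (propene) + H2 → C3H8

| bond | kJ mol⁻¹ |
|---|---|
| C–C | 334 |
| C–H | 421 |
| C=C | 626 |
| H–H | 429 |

Bonds broken (reactants):
  C–C: 1 × 334 = 334
  C–H: 6 × 421 = 2526
  C=C: 1 × 626 = 626
  H–H: 1 × 429 = 429
  Σ(broken) = 3915 kJ
Bonds formed (products):
  C–C: 2 × 334 = 668
  C–H: 8 × 421 = 3368
  Σ(formed) = 4036 kJ
ΔH = Σ(broken) − Σ(formed) = 3915 − 4036 = −121 kJ

ΔH ≈ −121 kJ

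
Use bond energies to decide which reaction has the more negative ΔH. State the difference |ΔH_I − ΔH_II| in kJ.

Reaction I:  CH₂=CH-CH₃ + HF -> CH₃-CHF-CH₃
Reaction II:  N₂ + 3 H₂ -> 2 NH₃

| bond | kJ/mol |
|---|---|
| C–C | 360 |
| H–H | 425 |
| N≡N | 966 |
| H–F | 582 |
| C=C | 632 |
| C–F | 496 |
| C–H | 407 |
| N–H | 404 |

Reaction II, by 134 kJ

Reaction I:
  Bonds broken (reactants):
    C–C: 1 × 360 = 360
    C–H: 6 × 407 = 2442
    C=C: 1 × 632 = 632
    H–F: 1 × 582 = 582
    Σ(broken) = 4016 kJ
  Bonds formed (products):
    C–C: 2 × 360 = 720
    C–F: 1 × 496 = 496
    C–H: 7 × 407 = 2849
    Σ(formed) = 4065 kJ
  ΔH_I = 4016 − 4065 = −49 kJ
Reaction II:
  Bonds broken (reactants):
    H–H: 3 × 425 = 1275
    N≡N: 1 × 966 = 966
    Σ(broken) = 2241 kJ
  Bonds formed (products):
    N–H: 6 × 404 = 2424
    Σ(formed) = 2424 kJ
  ΔH_II = 2241 − 2424 = −183 kJ
ΔH_I − ΔH_II = +134 kJ, so reaction II has the more negative ΔH; |ΔH_I − ΔH_II| = 134 kJ.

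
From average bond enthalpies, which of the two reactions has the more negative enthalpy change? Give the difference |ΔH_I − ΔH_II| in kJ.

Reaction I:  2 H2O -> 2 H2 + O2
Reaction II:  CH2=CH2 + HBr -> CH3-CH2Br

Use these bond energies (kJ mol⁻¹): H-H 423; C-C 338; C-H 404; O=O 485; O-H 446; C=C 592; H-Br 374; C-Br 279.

Reaction II, by 508 kJ

Reaction I:
  Bonds broken (reactants):
    O-H: 4 × 446 = 1784
    Σ(broken) = 1784 kJ
  Bonds formed (products):
    H-H: 2 × 423 = 846
    O=O: 1 × 485 = 485
    Σ(formed) = 1331 kJ
  ΔH_I = 1784 − 1331 = +453 kJ
Reaction II:
  Bonds broken (reactants):
    C-H: 4 × 404 = 1616
    C=C: 1 × 592 = 592
    H-Br: 1 × 374 = 374
    Σ(broken) = 2582 kJ
  Bonds formed (products):
    C-Br: 1 × 279 = 279
    C-C: 1 × 338 = 338
    C-H: 5 × 404 = 2020
    Σ(formed) = 2637 kJ
  ΔH_II = 2582 − 2637 = −55 kJ
ΔH_I − ΔH_II = +508 kJ, so reaction II has the more negative ΔH; |ΔH_I − ΔH_II| = 508 kJ.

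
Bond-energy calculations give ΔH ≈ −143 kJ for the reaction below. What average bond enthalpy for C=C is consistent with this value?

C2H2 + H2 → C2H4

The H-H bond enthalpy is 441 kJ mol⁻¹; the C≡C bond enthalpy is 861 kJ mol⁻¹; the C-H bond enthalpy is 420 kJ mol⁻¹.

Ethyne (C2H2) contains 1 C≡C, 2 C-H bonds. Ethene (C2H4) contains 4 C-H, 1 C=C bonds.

D(C=C) ≈ 605 kJ/mol

Let D be the C=C bond energy.
Σ(broken) = 1×861 + 2×420 + 1×441 = 2142
Σ(formed) = 4×420 + 1×D = 1680 + D
ΔH = Σ(broken) − Σ(formed) = (2142) − (1680 + D) = +462 − D
Setting this equal to −143 kJ gives D = 605 kJ/mol.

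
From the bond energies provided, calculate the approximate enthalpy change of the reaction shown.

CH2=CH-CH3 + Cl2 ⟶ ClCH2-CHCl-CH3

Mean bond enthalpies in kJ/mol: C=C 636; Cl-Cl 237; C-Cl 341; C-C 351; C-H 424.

ΔH ≈ −160 kJ

Bonds broken (reactants):
  C-C: 1 × 351 = 351
  C-H: 6 × 424 = 2544
  C=C: 1 × 636 = 636
  Cl-Cl: 1 × 237 = 237
  Σ(broken) = 3768 kJ
Bonds formed (products):
  C-C: 2 × 351 = 702
  C-Cl: 2 × 341 = 682
  C-H: 6 × 424 = 2544
  Σ(formed) = 3928 kJ
ΔH = Σ(broken) − Σ(formed) = 3768 − 3928 = −160 kJ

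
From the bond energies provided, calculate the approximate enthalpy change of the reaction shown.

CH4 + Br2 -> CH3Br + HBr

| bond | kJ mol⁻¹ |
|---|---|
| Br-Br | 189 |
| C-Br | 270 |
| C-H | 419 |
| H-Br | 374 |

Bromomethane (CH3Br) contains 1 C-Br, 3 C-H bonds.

Bonds broken (reactants):
  Br-Br: 1 × 189 = 189
  C-H: 4 × 419 = 1676
  Σ(broken) = 1865 kJ
Bonds formed (products):
  C-Br: 1 × 270 = 270
  C-H: 3 × 419 = 1257
  H-Br: 1 × 374 = 374
  Σ(formed) = 1901 kJ
ΔH = Σ(broken) − Σ(formed) = 1865 − 1901 = −36 kJ

ΔH ≈ −36 kJ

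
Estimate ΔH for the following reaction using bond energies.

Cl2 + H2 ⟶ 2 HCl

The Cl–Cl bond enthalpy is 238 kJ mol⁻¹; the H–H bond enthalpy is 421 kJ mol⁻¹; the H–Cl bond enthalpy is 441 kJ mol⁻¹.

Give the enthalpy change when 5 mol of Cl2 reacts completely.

Bonds broken (reactants):
  Cl–Cl: 1 × 238 = 238
  H–H: 1 × 421 = 421
  Σ(broken) = 659 kJ
Bonds formed (products):
  H–Cl: 2 × 441 = 882
  Σ(formed) = 882 kJ
ΔH = Σ(broken) − Σ(formed) = 659 − 882 = −223 kJ
For 5× the reaction as written: 5 × (−223) = −1115 kJ

ΔH = −1115 kJ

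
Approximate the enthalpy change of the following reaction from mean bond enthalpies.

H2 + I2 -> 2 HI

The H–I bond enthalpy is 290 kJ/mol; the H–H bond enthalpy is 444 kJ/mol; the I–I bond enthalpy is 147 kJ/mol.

Bonds broken (reactants):
  H–H: 1 × 444 = 444
  I–I: 1 × 147 = 147
  Σ(broken) = 591 kJ
Bonds formed (products):
  H–I: 2 × 290 = 580
  Σ(formed) = 580 kJ
ΔH = Σ(broken) − Σ(formed) = 591 − 580 = +11 kJ

ΔH ≈ +11 kJ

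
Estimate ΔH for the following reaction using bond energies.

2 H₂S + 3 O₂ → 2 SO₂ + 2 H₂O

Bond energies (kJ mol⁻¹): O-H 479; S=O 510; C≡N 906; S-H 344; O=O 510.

ΔH ≈ −1050 kJ

Bonds broken (reactants):
  O=O: 3 × 510 = 1530
  S-H: 4 × 344 = 1376
  Σ(broken) = 2906 kJ
Bonds formed (products):
  O-H: 4 × 479 = 1916
  S=O: 4 × 510 = 2040
  Σ(formed) = 3956 kJ
ΔH = Σ(broken) − Σ(formed) = 2906 − 3956 = −1050 kJ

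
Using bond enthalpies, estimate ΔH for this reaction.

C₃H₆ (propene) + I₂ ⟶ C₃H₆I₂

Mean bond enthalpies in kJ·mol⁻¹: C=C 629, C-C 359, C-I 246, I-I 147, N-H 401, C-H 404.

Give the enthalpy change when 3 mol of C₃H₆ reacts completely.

Bonds broken (reactants):
  C-C: 1 × 359 = 359
  C-H: 6 × 404 = 2424
  C=C: 1 × 629 = 629
  I-I: 1 × 147 = 147
  Σ(broken) = 3559 kJ
Bonds formed (products):
  C-C: 2 × 359 = 718
  C-H: 6 × 404 = 2424
  C-I: 2 × 246 = 492
  Σ(formed) = 3634 kJ
ΔH = Σ(broken) − Σ(formed) = 3559 − 3634 = −75 kJ
For 3× the reaction as written: 3 × (−75) = −225 kJ

ΔH = −225 kJ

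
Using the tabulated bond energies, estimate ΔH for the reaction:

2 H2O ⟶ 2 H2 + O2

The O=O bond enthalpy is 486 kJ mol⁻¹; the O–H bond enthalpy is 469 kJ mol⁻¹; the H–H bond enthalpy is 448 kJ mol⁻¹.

ΔH ≈ +494 kJ

Bonds broken (reactants):
  O–H: 4 × 469 = 1876
  Σ(broken) = 1876 kJ
Bonds formed (products):
  H–H: 2 × 448 = 896
  O=O: 1 × 486 = 486
  Σ(formed) = 1382 kJ
ΔH = Σ(broken) − Σ(formed) = 1876 − 1382 = +494 kJ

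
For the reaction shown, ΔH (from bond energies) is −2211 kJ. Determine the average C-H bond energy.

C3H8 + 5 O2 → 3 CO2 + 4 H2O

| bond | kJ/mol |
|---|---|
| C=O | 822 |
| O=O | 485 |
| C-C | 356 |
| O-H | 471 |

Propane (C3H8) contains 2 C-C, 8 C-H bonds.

Let D be the C-H bond energy.
Σ(broken) = 2×356 + 8×D + 5×485 = 3137 + 8D
Σ(formed) = 6×822 + 8×471 = 8700
ΔH = Σ(broken) − Σ(formed) = (3137 + 8D) − (8700) = −5563 + 8D
Setting this equal to −2211 kJ gives 8D = 3352, so D = 419 kJ/mol.

D(C-H) ≈ 419 kJ/mol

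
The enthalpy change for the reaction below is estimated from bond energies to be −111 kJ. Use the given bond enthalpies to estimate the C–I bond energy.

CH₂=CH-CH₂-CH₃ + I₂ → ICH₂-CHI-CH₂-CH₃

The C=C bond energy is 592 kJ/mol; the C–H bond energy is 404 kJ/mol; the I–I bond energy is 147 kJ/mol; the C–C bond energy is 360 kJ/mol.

D(C–I) ≈ 245 kJ/mol

Let D be the C–I bond energy.
Σ(broken) = 2×360 + 8×404 + 1×592 + 1×147 = 4691
Σ(formed) = 3×360 + 8×404 + 2×D = 4312 + 2D
ΔH = Σ(broken) − Σ(formed) = (4691) − (4312 + 2D) = +379 − 2D
Setting this equal to −111 kJ gives 2D = 490, so D = 245 kJ/mol.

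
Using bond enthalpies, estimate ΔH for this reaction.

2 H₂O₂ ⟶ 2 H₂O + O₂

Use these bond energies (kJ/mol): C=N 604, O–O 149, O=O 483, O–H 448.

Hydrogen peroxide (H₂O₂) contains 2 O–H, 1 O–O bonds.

ΔH ≈ −185 kJ

Bonds broken (reactants):
  O–H: 4 × 448 = 1792
  O–O: 2 × 149 = 298
  Σ(broken) = 2090 kJ
Bonds formed (products):
  O–H: 4 × 448 = 1792
  O=O: 1 × 483 = 483
  Σ(formed) = 2275 kJ
ΔH = Σ(broken) − Σ(formed) = 2090 − 2275 = −185 kJ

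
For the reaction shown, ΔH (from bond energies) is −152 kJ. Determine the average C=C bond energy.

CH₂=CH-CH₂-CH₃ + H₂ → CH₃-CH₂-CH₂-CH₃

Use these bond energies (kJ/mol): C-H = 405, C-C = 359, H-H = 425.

Let D be the C=C bond energy.
Σ(broken) = 2×359 + 8×405 + 1×D + 1×425 = 4383 + D
Σ(formed) = 3×359 + 10×405 = 5127
ΔH = Σ(broken) − Σ(formed) = (4383 + D) − (5127) = −744 + D
Setting this equal to −152 kJ gives D = 592 kJ/mol.

D(C=C) ≈ 592 kJ/mol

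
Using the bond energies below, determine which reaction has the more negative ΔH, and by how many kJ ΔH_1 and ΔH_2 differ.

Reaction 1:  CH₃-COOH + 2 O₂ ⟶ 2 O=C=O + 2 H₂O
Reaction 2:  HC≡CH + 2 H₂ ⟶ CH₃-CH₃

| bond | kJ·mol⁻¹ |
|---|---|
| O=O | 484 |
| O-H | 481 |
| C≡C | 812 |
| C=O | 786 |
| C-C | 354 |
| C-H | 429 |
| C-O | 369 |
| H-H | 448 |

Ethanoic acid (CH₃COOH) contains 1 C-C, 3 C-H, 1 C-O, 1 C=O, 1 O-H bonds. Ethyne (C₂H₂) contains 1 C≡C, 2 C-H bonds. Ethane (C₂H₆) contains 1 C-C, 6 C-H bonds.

Reaction 1, by 461 kJ

Reaction 1:
  Bonds broken (reactants):
    C-C: 1 × 354 = 354
    C-H: 3 × 429 = 1287
    C-O: 1 × 369 = 369
    C=O: 1 × 786 = 786
    O-H: 1 × 481 = 481
    O=O: 2 × 484 = 968
    Σ(broken) = 4245 kJ
  Bonds formed (products):
    C=O: 4 × 786 = 3144
    O-H: 4 × 481 = 1924
    Σ(formed) = 5068 kJ
  ΔH_1 = 4245 − 5068 = −823 kJ
Reaction 2:
  Bonds broken (reactants):
    C≡C: 1 × 812 = 812
    C-H: 2 × 429 = 858
    H-H: 2 × 448 = 896
    Σ(broken) = 2566 kJ
  Bonds formed (products):
    C-C: 1 × 354 = 354
    C-H: 6 × 429 = 2574
    Σ(formed) = 2928 kJ
  ΔH_2 = 2566 − 2928 = −362 kJ
ΔH_1 − ΔH_2 = −461 kJ, so reaction 1 has the more negative ΔH; |ΔH_1 − ΔH_2| = 461 kJ.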